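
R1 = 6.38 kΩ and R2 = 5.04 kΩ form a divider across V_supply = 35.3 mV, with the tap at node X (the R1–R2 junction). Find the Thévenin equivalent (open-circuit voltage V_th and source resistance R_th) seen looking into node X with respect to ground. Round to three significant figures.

V_th ≈ 15.6 mV, R_th ≈ 2.82 kΩ

Open-circuit (no load on X): V_th = V_supply · R2/(R1 + R2) = 35.3 × 5.04/(6.380 + 5.04) = 15.58 mV.
With V_supply suppressed (replaced by a short), R_th = R1 ‖ R2 = (6.380 × 5.04)/(6.380 + 5.04) = 2.816 kΩ.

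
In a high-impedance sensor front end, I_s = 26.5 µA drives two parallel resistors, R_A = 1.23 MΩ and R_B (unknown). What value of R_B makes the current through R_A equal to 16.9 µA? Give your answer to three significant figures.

The fraction through R_A equals R_B/(R_A+R_B).
With f = 0.6377, R_B = R_A · f/(1−f) = 1.23 × 1.760 = 2.165 MΩ.

R_B ≈ 2.17 MΩ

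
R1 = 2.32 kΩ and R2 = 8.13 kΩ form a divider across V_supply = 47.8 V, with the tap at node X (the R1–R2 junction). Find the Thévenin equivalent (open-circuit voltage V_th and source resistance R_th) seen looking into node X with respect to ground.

With X open, the divider is unloaded: V_th = 47.8 × 8.13/10.45 = 37.19 V.
Looking into X with the source shorted: R_th = R1·R2/(R1+R2) = 2.320 × 8.13/10.45 = 1.805 kΩ.

V_th ≈ 37.2 V, R_th ≈ 1.80 kΩ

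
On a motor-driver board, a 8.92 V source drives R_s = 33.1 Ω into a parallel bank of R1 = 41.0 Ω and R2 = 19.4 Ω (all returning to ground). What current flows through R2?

Combine the parallel branches: R_p = (1/41.0 + 1/19.4)⁻¹ = 13.17 Ω.
V_A by voltage divider: V_A = 8.92 × 13.17/(33.1 + 13.17) = 2.539 V.
Branch current I = V_A/R2 = 2.539/19.4 = 0.1309 A.

I ≈ 0.131 A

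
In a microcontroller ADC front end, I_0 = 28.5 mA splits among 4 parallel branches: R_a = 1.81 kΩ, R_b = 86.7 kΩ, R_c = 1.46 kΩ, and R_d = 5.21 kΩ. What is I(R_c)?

I ≈ 13.5 mA

Conductances: ΣG = 1/1.81 + 1/86.7 + 1/1.46 + 1/5.21 = 1.441 (1/kΩ).
By the current-divider rule, I = I_0 · G_k/ΣG = 28.5 × 0.4754 = 13.55 mA.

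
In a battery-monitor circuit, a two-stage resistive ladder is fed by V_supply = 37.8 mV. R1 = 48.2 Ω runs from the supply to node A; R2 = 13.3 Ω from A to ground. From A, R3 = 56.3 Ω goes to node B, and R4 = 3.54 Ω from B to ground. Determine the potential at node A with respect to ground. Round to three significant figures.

Looking into the second stage from A: R3 + R4 = 59.84 Ω appears in parallel with R2.
R2 ‖ (R3+R4) = 10.88 Ω.
V_A = 37.8 × 10.88/(48.2 + 10.88) = 6.962 mV.

V_A ≈ 6.96 mV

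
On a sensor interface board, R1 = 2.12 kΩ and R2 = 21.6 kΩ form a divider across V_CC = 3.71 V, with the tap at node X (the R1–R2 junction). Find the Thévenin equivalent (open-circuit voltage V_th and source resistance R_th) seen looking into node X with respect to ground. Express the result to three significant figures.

V_th ≈ 3.38 V, R_th ≈ 1.93 kΩ

Open-circuit (no load on X): V_th = V_CC · R2/(R1 + R2) = 3.71 × 21.6/(2.120 + 21.6) = 3.378 V.
Zeroing V_CC shorts the top of R1 to ground, so R_th = R1 ‖ R2 = 1.931 kΩ.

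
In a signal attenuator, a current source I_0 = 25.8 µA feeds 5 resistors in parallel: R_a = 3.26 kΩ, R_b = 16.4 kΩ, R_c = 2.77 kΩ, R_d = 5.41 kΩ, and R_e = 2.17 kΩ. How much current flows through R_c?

ΣG = 1/3.26 + 1/16.4 + 1/2.77 + 1/5.41 + 1/2.17 = 1.374.
Current divider: I(R_c) = I_0 · G_k/ΣG = 25.8 × (0.3610/1.374) = 25.8 × 0.2627 = 6.777 µA.

I ≈ 6.78 µA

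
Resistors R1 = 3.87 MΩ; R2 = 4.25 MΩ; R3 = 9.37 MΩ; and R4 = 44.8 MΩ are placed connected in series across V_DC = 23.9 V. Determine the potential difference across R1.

Series total: ΣR = 3.87 + 4.25 + 9.37 + 44.8 = 62.29 MΩ.
V = V_DC · R/ΣR = 23.9 × 0.06213 = 1.485 V.

V ≈ 1.48 V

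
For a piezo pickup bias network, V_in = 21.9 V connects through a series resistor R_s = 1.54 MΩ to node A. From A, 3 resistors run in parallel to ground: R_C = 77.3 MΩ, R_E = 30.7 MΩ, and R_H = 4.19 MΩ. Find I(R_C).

Parallel bank: R_p = 1/(1/77.3 + 1/30.7 + 1/4.19) = 3.519 MΩ.
V_A = 21.9 × 3.519/5.059 = 15.23 V.
Branch current I = V_A/R_C = 15.23/77.3 = 0.1971 µA.

I ≈ 0.197 µA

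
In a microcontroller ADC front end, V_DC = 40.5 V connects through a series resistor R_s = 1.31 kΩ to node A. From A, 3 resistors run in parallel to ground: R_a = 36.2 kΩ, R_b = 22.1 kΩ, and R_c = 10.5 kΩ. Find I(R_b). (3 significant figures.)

I ≈ 1.50 mA

Combine the parallel branches: R_p = (1/36.2 + 1/22.1 + 1/10.5)⁻¹ = 5.948 kΩ.
V_A by voltage divider: V_A = 40.5 × 5.948/(1.31 + 5.948) = 33.19 V.
I(R_b) = V_A / R_b = 33.19/22.1 = 1.502 mA.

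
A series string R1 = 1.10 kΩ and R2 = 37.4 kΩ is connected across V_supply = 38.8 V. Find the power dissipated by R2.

ΣR = 38.50 kΩ → I = 38.8/38.50 = 1.008 mA.
P = I²R = 1.016 × 37.4 = 37.99 mW.

P ≈ 38.0 mW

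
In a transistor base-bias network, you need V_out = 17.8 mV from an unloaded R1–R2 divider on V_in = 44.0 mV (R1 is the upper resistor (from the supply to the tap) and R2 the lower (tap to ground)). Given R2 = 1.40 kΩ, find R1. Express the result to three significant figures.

V_out/V_in = R2/(R1+R2) = 0.4045.
So R1 = R2 · (V_in/V_out − 1) = 1.40 × (44.0/17.8 − 1) = 1.40 × 1.472 = 2.061 kΩ.

R1 ≈ 2.06 kΩ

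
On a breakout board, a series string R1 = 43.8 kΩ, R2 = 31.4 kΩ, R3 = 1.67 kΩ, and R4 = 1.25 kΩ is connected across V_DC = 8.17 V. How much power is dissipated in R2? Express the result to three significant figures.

P ≈ 0.343 mW

ΣR = 78.12 kΩ → I = 8.17/78.12 = 0.1046 mA.
V(R2) = I·R = 3.284 V; P = V·I = 3.284 × 0.1046 = 0.3434 mW.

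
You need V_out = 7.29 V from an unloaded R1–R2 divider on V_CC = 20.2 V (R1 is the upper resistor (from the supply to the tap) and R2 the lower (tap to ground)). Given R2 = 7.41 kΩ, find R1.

R1 ≈ 13.1 kΩ

The divider ratio is R2/(R1+R2) = 7.29/20.2 = 0.3609.
Rearranging, R1 = R2·(1−k)/k = 7.41 × 1.771 = 13.12 kΩ.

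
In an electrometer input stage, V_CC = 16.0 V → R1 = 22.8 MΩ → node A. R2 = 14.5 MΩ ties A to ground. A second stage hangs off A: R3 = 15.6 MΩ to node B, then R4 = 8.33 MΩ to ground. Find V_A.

Looking into the second stage from A: R3 + R4 = 23.93 MΩ appears in parallel with R2.
R2 ‖ (R3+R4) = 9.029 MΩ.
First divider: V_A = V_CC · 9.029/(22.8 + 9.029) = 4.539 V.

V_A ≈ 4.54 V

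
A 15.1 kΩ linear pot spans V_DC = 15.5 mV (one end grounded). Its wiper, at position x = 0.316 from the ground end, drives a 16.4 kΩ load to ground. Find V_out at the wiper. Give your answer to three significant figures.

Lower segment x·R_p = 4.772 kΩ; upper segment (1−x)·R_p = 10.33 kΩ.
R_L loads the lower segment: effective lower R = 3.696 kΩ.
Then V_out = V_DC · 3.696/(10.33 + 3.696) = 4.085 mV.

V_out ≈ 4.09 mV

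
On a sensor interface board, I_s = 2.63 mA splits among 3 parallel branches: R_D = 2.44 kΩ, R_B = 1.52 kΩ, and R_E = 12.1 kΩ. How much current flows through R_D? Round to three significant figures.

I ≈ 0.937 mA

ΣG = 1/2.44 + 1/1.52 + 1/12.1 = 1.150.
By the current-divider rule, I = I_s · G_k/ΣG = 2.63 × 0.3563 = 0.9370 mA.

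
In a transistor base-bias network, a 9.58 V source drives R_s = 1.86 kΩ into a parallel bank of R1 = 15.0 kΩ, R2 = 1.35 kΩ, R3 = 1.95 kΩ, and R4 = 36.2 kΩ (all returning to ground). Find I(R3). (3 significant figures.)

I ≈ 1.40 mA

Combine the parallel branches: R_p = (1/15.0 + 1/1.35 + 1/1.95 + 1/36.2)⁻¹ = 0.7419 kΩ.
V_A by voltage divider: V_A = 9.58 × 0.7419/(1.86 + 0.7419) = 2.732 V.
I(R3) = V_A / R3 = 2.732/1.95 = 1.401 mA.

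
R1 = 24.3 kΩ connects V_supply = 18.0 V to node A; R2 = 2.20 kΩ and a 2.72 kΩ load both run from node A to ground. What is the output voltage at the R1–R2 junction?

R2 ‖ R_L = (2.20 × 2.72)/(2.20 + 2.72) = 1.216 kΩ.
Now apply the divider: V_out = 18.0 × 0.04767 = 0.8580 V.

V_out ≈ 0.858 V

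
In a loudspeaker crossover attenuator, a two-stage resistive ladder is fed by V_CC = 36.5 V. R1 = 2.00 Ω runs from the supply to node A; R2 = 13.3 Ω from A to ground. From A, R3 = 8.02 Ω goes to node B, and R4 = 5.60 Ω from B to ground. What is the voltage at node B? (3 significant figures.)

Node A sees R2 in parallel with the series input of stage 2, R3 + R4 = 13.62 Ω.
Effective lower resistance at A: R2 ‖ 13.62 = 6.729 Ω.
V_A = 36.5 × 6.729/(2.00 + 6.729) = 28.14 V.
V_B = V_A × 0.4112 = 11.57 V.

V_B ≈ 11.6 V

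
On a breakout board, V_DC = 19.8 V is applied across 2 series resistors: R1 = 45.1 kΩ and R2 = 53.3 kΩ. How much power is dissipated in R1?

P ≈ 1.83 mW

The common current is I = 19.8/98.40 = 0.2012 mA.
P = I²R = 0.04049 × 45.1 = 1.826 mW.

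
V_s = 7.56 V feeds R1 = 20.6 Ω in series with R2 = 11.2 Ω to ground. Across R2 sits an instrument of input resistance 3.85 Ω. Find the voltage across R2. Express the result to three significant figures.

First combine the lower leg with the load: R2 ‖ R_L = 2.865 Ω.
Voltage divider with the loaded lower leg: V_out = 7.56 × 2.865/(20.6 + 2.865) = 7.56 × 0.1221 = 0.9231 V.

V_out ≈ 0.923 V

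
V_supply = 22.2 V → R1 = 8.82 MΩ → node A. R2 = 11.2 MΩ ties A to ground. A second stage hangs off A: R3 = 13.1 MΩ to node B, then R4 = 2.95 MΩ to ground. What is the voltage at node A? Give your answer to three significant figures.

V_A ≈ 9.50 V

The second stage (R3 + R4 = 16.05 MΩ) loads node A in parallel with R2.
R2 ‖ (R3+R4) = 6.597 MΩ.
So V_A = 22.2 × 0.4279 = 9.499 V.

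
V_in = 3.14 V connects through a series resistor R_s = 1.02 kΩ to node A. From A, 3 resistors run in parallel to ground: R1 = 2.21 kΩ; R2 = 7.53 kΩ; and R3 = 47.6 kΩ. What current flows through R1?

Equivalent of the parallel group: R_p = 1.649 kΩ.
V_A by voltage divider: V_A = 3.14 × 1.649/(1.02 + 1.649) = 1.940 V.
I(R1) = V_A / R1 = 1.940/2.21 = 0.8779 mA.

I ≈ 0.878 mA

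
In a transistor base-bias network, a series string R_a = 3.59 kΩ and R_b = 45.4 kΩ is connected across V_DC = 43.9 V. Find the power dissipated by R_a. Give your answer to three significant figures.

ΣR = 48.99 kΩ → I = 43.9/48.99 = 0.8961 mA.
P(R_a) = I²·R_a = (0.8961)² × 3.59 = 2.883 mW.

P ≈ 2.88 mW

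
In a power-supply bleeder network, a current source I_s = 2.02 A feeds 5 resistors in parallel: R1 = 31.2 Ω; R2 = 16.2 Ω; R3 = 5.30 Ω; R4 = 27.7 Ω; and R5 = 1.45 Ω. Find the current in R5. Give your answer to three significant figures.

Total conductance ΣG = 1/31.2 + 1/16.2 + 1/5.30 + 1/27.7 + 1/1.45 = 1.008 (units of 1/Ω).
R5 takes the fraction G_k/ΣG = 0.6897/1.008 = 0.6840, so I = 2.02 × 0.6840 = 1.382 A.

I ≈ 1.38 A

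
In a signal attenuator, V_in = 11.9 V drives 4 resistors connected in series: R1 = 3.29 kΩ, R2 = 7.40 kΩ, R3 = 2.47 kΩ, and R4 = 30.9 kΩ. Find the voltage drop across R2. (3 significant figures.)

V ≈ 2.00 V

Series total: ΣR = 3.29 + 7.40 + 2.47 + 30.9 = 44.06 kΩ.
V = V_in · R/ΣR = 11.9 × 0.1680 = 1.999 V.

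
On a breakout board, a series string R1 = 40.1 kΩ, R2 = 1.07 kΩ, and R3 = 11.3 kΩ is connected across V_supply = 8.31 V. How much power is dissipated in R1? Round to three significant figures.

P ≈ 1.01 mW

Series current I = V_supply/ΣR = 8.31/52.47 = 0.1584 mA.
P = I²R = 0.02508 × 40.1 = 1.006 mW.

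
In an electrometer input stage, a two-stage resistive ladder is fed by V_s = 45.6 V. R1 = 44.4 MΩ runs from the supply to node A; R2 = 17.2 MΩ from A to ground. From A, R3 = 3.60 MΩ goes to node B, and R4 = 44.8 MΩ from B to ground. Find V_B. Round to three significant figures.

V_B ≈ 9.38 V

Node A sees R2 in parallel with the series input of stage 2, R3 + R4 = 48.40 MΩ.
R2 ‖ (R3+R4) = 12.69 MΩ.
First divider: V_A = V_s · 12.69/(44.4 + 12.69) = 10.14 V.
V_B = V_A × 0.9256 = 9.382 V.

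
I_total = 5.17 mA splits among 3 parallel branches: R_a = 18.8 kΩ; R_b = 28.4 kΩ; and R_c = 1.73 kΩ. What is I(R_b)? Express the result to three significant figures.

ΣG = 1/18.8 + 1/28.4 + 1/1.73 = 0.6664.
Current divider: I(R_b) = I_total · G_k/ΣG = 5.17 × (0.03521/0.6664) = 5.17 × 0.05284 = 0.2732 mA.

I ≈ 0.273 mA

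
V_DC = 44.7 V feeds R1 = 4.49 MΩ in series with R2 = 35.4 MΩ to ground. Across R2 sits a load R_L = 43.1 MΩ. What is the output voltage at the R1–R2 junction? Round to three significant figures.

V_out ≈ 36.3 V

First combine the lower leg with the load: R2 ‖ R_L = 19.44 MΩ.
Voltage divider with the loaded lower leg: V_out = 44.7 × 19.44/(4.49 + 19.44) = 44.7 × 0.8123 = 36.31 V.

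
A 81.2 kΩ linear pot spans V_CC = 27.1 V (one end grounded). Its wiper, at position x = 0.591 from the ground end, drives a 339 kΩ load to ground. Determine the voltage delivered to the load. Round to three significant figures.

V_out ≈ 15.1 V

Lower segment x·R_p = 47.99 kΩ; upper segment (1−x)·R_p = 33.21 kΩ.
Lower segment in parallel with the load: 47.99 ‖ 339 = 42.04 kΩ.
Loaded-divider output: V_out = 27.1 × 0.5587 = 15.14 V.
(Unloaded: V_out = x·V_CC = 16.0 V.)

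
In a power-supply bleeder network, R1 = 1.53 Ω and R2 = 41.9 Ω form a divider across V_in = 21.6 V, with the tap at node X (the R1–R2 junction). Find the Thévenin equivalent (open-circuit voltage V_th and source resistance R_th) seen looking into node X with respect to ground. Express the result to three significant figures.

V_th is the unloaded tap voltage: V_in · R2/(R1+R2) = 21.6 × 0.9648 = 20.84 V.
With V_in suppressed (replaced by a short), R_th = R1 ‖ R2 = (1.530 × 41.9)/(1.530 + 41.9) = 1.476 Ω.

V_th ≈ 20.8 V, R_th ≈ 1.48 Ω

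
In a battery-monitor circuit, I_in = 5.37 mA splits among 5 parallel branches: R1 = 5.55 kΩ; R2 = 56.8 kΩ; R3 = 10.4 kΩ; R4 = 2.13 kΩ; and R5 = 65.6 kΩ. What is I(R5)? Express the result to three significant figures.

I ≈ 0.105 mA

ΣG = 1/5.55 + 1/56.8 + 1/10.4 + 1/2.13 + 1/65.6 = 0.7787.
R5 takes the fraction G_k/ΣG = 0.01524/0.7787 = 0.01958, so I = 5.37 × 0.01958 = 0.1051 mA.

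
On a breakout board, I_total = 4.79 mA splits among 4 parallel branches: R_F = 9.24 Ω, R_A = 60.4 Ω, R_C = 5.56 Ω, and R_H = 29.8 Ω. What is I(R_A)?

Conductances: ΣG = 1/9.24 + 1/60.4 + 1/5.56 + 1/29.8 = 0.3382 (1/Ω).
Current divider: I(R_A) = I_total · G_k/ΣG = 4.79 × (0.01656/0.3382) = 4.79 × 0.04895 = 0.2345 mA.

I ≈ 0.234 mA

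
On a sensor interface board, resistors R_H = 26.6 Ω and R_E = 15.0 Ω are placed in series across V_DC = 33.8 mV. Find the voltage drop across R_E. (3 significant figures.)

ΣR = 26.6 + 15.0 = 41.60 Ω.
V = V_DC · R/ΣR = 33.8 × 0.3606 = 12.19 mV.

V ≈ 12.2 mV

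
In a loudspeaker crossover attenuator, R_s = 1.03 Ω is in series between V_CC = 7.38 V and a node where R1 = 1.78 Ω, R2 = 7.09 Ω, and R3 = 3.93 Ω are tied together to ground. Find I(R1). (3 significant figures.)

Equivalent of the parallel group: R_p = 1.045 Ω.
V_A = 7.38 × 1.045/2.075 = 3.716 V.
Branch current I = V_A/R1 = 3.716/1.78 = 2.088 A.
(Equivalently: I_total = 3.557 A, then current-divider fraction G_k/ΣG = 0.5869.)

I ≈ 2.09 A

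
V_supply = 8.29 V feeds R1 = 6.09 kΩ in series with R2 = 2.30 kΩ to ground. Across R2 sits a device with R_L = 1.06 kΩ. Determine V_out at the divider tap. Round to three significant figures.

The load sits in parallel with R2, giving an effective lower resistance R2' = R2·R_L/(R2+R_L) = 0.7256 kΩ.
Now apply the divider: V_out = 8.29 × 0.1065 = 0.8826 V.

V_out ≈ 0.883 V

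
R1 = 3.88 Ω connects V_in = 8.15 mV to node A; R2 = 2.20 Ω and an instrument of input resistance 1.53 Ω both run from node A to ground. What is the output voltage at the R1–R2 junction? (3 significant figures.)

The load sits in parallel with R2, giving an effective lower resistance R2' = R2·R_L/(R2+R_L) = 0.9024 Ω.
Now apply the divider: V_out = 8.15 × 0.1887 = 1.538 mV.
(Unloaded it would be 2.95 mV; the load pulls it down.)

V_out ≈ 1.54 mV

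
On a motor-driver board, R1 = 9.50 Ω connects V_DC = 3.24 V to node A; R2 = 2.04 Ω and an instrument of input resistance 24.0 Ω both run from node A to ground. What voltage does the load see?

V_out ≈ 0.535 V

The load sits in parallel with R2, giving an effective lower resistance R2' = R2·R_L/(R2+R_L) = 1.880 Ω.
Then V_out = V_DC · R2'/(R1 + R2') = 3.24 × 1.880/11.38 = 0.5353 V.
(Unloaded it would be 0.573 V; the load pulls it down.)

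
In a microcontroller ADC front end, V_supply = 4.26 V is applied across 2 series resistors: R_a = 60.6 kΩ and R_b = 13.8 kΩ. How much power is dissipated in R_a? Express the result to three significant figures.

The common current is I = 4.26/74.40 = 0.05726 mA.
P(R_a) = I²·R_a = (0.05726)² × 60.6 = 0.1987 mW.

P ≈ 0.199 mW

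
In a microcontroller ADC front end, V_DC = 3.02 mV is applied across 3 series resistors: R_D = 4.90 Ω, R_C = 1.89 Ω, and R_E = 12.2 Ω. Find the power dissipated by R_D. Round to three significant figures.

P ≈ 0.124 µW

The common current is I = 3.02/18.99 = 0.1590 mA.
V(R_D) = I·R = 0.7793 mV; P = V·I = 0.7793 × 0.1590 = 0.1239 µW.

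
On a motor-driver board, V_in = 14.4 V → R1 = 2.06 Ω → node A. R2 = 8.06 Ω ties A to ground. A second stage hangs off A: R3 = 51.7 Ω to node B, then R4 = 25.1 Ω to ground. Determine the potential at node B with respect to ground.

Node A sees R2 in parallel with the series input of stage 2, R3 + R4 = 76.80 Ω.
R2 ‖ (R3+R4) = 7.294 Ω.
V_A = 14.4 × 7.294/(2.06 + 7.294) = 11.23 V.
Stage 2 is unloaded, so V_B = V_A · R4/(R3+R4) = 11.23 × 25.1/76.80 = 3.670 V.

V_B ≈ 3.67 V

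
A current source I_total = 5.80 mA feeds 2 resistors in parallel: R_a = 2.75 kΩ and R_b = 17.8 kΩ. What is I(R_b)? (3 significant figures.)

I ≈ 0.776 mA

For two parallel branches, I_k = I_total · (other R)/(sum of R).
So I = 5.80 × 2.75/20.55 = 0.7762 mA.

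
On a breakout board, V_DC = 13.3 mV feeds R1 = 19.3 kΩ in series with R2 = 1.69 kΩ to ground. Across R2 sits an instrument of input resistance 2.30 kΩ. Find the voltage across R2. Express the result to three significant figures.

R2 ‖ R_L = (1.69 × 2.30)/(1.69 + 2.30) = 0.9742 kΩ.
Now apply the divider: V_out = 13.3 × 0.04805 = 0.6391 mV.

V_out ≈ 0.639 mV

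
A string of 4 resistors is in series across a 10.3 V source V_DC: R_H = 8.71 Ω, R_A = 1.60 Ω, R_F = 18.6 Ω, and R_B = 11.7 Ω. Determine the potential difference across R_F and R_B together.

V ≈ 7.69 V

Series total: ΣR = 8.71 + 1.60 + 18.6 + 11.7 = 40.61 Ω.
R_{R_F..R_B} = 18.6 + 11.7 = 30.30 Ω.
V = V_DC · R/ΣR = 10.3 × 0.7461 = 7.685 V.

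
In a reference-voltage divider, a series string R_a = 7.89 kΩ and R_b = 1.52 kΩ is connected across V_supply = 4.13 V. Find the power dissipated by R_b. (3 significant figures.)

The common current is I = 4.13/9.410 = 0.4389 mA.
P(R_b) = I²·R_b = (0.4389)² × 1.52 = 0.2928 mW.

P ≈ 0.293 mW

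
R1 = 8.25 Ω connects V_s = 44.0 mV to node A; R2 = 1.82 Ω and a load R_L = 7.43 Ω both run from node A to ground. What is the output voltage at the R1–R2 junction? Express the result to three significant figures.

V_out ≈ 6.62 mV

The load sits in parallel with R2, giving an effective lower resistance R2' = R2·R_L/(R2+R_L) = 1.462 Ω.
Voltage divider with the loaded lower leg: V_out = 44.0 × 1.462/(8.25 + 1.462) = 44.0 × 0.1505 = 6.623 mV.
(Unloaded it would be 7.95 mV; the load pulls it down.)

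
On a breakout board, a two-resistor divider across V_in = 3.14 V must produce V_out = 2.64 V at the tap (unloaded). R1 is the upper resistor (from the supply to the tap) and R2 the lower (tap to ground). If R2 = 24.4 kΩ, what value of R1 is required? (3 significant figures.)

Required fraction k = V_out/V_in = 0.8408.
So R1 = R2 · (V_in/V_out − 1) = 24.4 × (3.14/2.64 − 1) = 24.4 × 0.1894 = 4.621 kΩ.

R1 ≈ 4.62 kΩ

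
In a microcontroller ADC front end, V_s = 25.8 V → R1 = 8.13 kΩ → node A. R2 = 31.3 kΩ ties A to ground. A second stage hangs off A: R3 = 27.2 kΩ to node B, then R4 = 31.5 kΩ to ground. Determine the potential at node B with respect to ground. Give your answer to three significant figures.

Node A sees R2 in parallel with the series input of stage 2, R3 + R4 = 58.70 kΩ.
R2 ‖ (R3+R4) = 20.41 kΩ.
V_A = 25.8 × 20.41/(8.13 + 20.41) = 18.45 V.
Then the unloaded second divider: V_B = V_A × R4/(R3+R4) = 18.45 × 0.5366 = 9.902 V.

V_B ≈ 9.90 V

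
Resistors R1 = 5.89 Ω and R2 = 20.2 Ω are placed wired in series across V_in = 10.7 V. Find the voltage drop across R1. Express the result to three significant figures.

ΣR = 5.89 + 20.2 = 26.09 Ω.
V = V_in · R/ΣR = 10.7 × 0.2258 = 2.416 V.

V ≈ 2.42 V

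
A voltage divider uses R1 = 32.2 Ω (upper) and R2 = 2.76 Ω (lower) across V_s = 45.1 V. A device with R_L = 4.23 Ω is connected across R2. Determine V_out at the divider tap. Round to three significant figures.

V_out ≈ 2.22 V

First combine the lower leg with the load: R2 ‖ R_L = 1.670 Ω.
Voltage divider with the loaded lower leg: V_out = 45.1 × 1.670/(32.2 + 1.670) = 45.1 × 0.04931 = 2.224 V.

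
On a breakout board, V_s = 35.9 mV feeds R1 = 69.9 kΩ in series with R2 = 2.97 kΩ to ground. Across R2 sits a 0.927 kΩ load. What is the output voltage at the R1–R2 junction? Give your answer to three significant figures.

The load sits in parallel with R2, giving an effective lower resistance R2' = R2·R_L/(R2+R_L) = 0.7065 kΩ.
Voltage divider with the loaded lower leg: V_out = 35.9 × 0.7065/(69.9 + 0.7065) = 35.9 × 0.01001 = 0.3592 mV.
(Unloaded it would be 1.46 mV; the load pulls it down.)

V_out ≈ 0.359 mV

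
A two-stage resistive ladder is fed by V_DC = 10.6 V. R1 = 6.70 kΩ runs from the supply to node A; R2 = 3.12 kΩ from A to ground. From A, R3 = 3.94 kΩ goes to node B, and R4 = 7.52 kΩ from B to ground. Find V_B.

V_B ≈ 1.86 V

The second stage (R3 + R4 = 11.46 kΩ) loads node A in parallel with R2.
R2 ‖ (R3+R4) = 2.452 kΩ.
First divider: V_A = V_DC · 2.452/(6.70 + 2.452) = 2.840 V.
Then the unloaded second divider: V_B = V_A × R4/(R3+R4) = 2.840 × 0.6562 = 1.864 V.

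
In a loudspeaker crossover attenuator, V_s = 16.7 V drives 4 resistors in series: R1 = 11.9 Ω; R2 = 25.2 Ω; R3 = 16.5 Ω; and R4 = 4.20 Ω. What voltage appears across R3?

Series total: ΣR = 11.9 + 25.2 + 16.5 + 4.20 = 57.80 Ω.
By the voltage-divider rule, V = 16.7 × 16.50/57.80 = 4.767 V.

V ≈ 4.77 V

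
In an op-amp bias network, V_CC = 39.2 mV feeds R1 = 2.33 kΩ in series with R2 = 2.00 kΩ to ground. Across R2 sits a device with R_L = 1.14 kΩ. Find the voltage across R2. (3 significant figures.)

R2 ‖ R_L = (2.00 × 1.14)/(2.00 + 1.14) = 0.7261 kΩ.
Voltage divider with the loaded lower leg: V_out = 39.2 × 0.7261/(2.33 + 0.7261) = 39.2 × 0.2376 = 9.314 mV.
(Unloaded it would be 18.1 mV; the load pulls it down.)

V_out ≈ 9.31 mV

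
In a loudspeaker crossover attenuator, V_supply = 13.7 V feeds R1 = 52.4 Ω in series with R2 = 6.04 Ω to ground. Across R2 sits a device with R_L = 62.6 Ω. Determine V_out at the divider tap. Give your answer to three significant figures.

V_out ≈ 1.30 V

The load sits in parallel with R2, giving an effective lower resistance R2' = R2·R_L/(R2+R_L) = 5.509 Ω.
Then V_out = V_supply · R2'/(R1 + R2') = 13.7 × 5.509/57.91 = 1.303 V.
(Unloaded it would be 1.42 V; the load pulls it down.)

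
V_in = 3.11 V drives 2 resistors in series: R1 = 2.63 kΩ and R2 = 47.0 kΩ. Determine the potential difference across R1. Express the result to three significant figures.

Series total: ΣR = 2.63 + 47.0 = 49.63 kΩ.
Voltage divider: V = V_in · (2.630 / 49.63) = 3.11 × 0.05299 = 0.1648 V.

V ≈ 0.165 V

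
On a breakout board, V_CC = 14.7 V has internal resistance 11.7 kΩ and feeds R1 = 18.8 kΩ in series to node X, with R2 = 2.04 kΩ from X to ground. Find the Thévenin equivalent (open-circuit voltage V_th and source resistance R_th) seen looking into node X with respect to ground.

V_th ≈ 0.922 V, R_th ≈ 1.91 kΩ

R1' = 11.7 + 18.8 = 30.50 kΩ (source resistance + R1).
V_th is the unloaded tap voltage: V_CC · R2/(R1'+R2) = 14.7 × 0.06269 = 0.9216 V.
Zeroing V_CC shorts the top of R1' to ground, so R_th = R1' ‖ R2 = 1.912 kΩ.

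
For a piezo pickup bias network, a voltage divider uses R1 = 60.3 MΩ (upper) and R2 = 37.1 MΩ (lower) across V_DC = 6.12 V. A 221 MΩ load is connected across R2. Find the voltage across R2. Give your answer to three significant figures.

First combine the lower leg with the load: R2 ‖ R_L = 31.77 MΩ.
Then V_out = V_DC · R2'/(R1 + R2') = 6.12 × 31.77/92.07 = 2.112 V.

V_out ≈ 2.11 V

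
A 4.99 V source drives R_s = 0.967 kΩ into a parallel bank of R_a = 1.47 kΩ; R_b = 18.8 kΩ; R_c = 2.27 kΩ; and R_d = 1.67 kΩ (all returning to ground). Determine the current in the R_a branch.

I ≈ 1.25 mA

Parallel bank: R_p = 1/(1/1.47 + 1/18.8 + 1/2.27 + 1/1.67) = 0.5641 kΩ.
Node voltage V_A = V_s · R_p/(R_s + R_p) = 4.99 × 0.3684 = 1.838 V.
I(R_a) = V_A / R_a = 1.838/1.47 = 1.251 mA.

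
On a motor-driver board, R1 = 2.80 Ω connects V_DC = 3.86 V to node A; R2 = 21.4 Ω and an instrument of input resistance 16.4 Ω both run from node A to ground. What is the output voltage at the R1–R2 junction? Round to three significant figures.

R2 ‖ R_L = (21.4 × 16.4)/(21.4 + 16.4) = 9.285 Ω.
Then V_out = V_DC · R2'/(R1 + R2') = 3.86 × 9.285/12.08 = 2.966 V.

V_out ≈ 2.97 V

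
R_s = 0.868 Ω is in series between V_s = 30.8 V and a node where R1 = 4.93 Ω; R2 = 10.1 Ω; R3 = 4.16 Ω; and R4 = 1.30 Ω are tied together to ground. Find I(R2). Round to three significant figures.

Parallel bank: R_p = 1/(1/4.93 + 1/10.1 + 1/4.16 + 1/1.30) = 0.7625 Ω.
Node voltage V_A = V_s · R_p/(R_s + R_p) = 30.8 × 0.4676 = 14.40 V.
I(R2) = V_A / R2 = 14.40/10.1 = 1.426 A.

I ≈ 1.43 A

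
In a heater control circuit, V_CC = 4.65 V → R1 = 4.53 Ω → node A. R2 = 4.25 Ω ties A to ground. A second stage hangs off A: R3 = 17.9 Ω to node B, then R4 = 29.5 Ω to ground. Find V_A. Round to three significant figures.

V_A ≈ 2.15 V

The second stage (R3 + R4 = 47.40 Ω) loads node A in parallel with R2.
R2 ‖ (R3+R4) = 3.900 Ω.
First divider: V_A = V_CC · 3.900/(4.53 + 3.900) = 2.151 V.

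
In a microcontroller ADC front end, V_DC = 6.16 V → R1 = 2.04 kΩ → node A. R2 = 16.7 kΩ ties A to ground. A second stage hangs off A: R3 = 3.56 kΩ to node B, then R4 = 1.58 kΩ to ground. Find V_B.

V_B ≈ 1.25 V

The second stage (R3 + R4 = 5.140 kΩ) loads node A in parallel with R2.
R2 ‖ (R3+R4) = 3.930 kΩ.
V_A = 6.16 × 3.930/(2.04 + 3.930) = 4.055 V.
Then the unloaded second divider: V_B = V_A × R4/(R3+R4) = 4.055 × 0.3074 = 1.247 V.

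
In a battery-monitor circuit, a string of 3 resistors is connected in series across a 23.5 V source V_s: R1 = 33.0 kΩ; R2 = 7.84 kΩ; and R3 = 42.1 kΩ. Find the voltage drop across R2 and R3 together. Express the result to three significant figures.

ΣR = 33.0 + 7.84 + 42.1 = 82.94 kΩ.
R_{R2..R3} = 7.84 + 42.1 = 49.94 kΩ.
Voltage divider: V = V_s · (49.94 / 82.94) = 23.5 × 0.6021 = 14.15 V.

V ≈ 14.1 V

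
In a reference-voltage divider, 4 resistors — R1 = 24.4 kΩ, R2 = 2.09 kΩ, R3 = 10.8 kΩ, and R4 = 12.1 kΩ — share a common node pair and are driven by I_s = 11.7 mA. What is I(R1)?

Total conductance ΣG = 1/24.4 + 1/2.09 + 1/10.8 + 1/12.1 = 0.6947 (units of 1/kΩ).
By the current-divider rule, I = I_s · G_k/ΣG = 11.7 × 0.05900 = 0.6902 mA.

I ≈ 0.690 mA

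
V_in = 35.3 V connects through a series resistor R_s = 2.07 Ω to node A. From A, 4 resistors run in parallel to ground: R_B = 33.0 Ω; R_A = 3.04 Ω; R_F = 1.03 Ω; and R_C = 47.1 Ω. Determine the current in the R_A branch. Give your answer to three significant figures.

Equivalent of the parallel group: R_p = 0.7400 Ω.
Node voltage V_A = V_in · R_p/(R_s + R_p) = 35.3 × 0.2633 = 9.296 V.
I(R_A) = V_A / R_A = 9.296/3.04 = 3.058 A.

I ≈ 3.06 A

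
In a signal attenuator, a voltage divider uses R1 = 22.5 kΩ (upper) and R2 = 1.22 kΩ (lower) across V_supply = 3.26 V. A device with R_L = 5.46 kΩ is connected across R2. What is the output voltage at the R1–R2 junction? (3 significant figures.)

V_out ≈ 0.138 V

R2 ‖ R_L = (1.22 × 5.46)/(1.22 + 5.46) = 0.9972 kΩ.
Now apply the divider: V_out = 3.26 × 0.04244 = 0.1383 V.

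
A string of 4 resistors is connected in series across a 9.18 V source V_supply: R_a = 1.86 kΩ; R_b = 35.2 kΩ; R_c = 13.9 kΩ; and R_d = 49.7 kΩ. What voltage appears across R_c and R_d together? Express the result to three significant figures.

ΣR = 1.86 + 35.2 + 13.9 + 49.7 = 100.7 kΩ.
R_{R_c..R_d} = 13.9 + 49.7 = 63.60 kΩ.
By the voltage-divider rule, V = 9.18 × 63.60/100.7 = 5.800 V.

V ≈ 5.80 V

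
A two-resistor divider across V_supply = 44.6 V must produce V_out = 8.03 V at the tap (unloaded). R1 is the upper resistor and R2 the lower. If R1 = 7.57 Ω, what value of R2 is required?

R2 ≈ 1.66 Ω

V_out/V_supply = R2/(R1+R2) = 0.1800.
Rearranging, R2 = R1·k/(1−k) = 7.57 × 0.2196 = 1.662 Ω.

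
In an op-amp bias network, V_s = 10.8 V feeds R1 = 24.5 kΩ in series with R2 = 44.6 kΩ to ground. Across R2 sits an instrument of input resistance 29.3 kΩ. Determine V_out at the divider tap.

V_out ≈ 4.53 V

The load sits in parallel with R2, giving an effective lower resistance R2' = R2·R_L/(R2+R_L) = 17.68 kΩ.
Then V_out = V_s · R2'/(R1 + R2') = 10.8 × 17.68/42.18 = 4.527 V.
(Unloaded it would be 6.97 V; the load pulls it down.)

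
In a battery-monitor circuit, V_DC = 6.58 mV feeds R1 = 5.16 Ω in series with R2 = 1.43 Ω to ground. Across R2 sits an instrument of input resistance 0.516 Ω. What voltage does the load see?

V_out ≈ 0.450 mV

R2 ‖ R_L = (1.43 × 0.516)/(1.43 + 0.516) = 0.3792 Ω.
Now apply the divider: V_out = 6.58 × 0.06845 = 0.4504 mV.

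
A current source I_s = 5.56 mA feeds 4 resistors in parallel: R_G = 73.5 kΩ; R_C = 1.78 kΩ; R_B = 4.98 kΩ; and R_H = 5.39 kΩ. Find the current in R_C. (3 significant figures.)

Conductances: ΣG = 1/73.5 + 1/1.78 + 1/4.98 + 1/5.39 = 0.9617 (1/kΩ).
Current divider: I(R_C) = I_s · G_k/ΣG = 5.56 × (0.5618/0.9617) = 5.56 × 0.5842 = 3.248 mA.

I ≈ 3.25 mA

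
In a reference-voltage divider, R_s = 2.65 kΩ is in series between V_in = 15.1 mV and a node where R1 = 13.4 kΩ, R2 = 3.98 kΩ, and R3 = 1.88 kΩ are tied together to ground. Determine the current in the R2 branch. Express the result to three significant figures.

Combine the parallel branches: R_p = (1/13.4 + 1/3.98 + 1/1.88)⁻¹ = 1.166 kΩ.
V_A by voltage divider: V_A = 15.1 × 1.166/(2.65 + 1.166) = 4.613 mV.
Branch current I = V_A/R2 = 4.613/3.98 = 1.159 µA.

I ≈ 1.16 µA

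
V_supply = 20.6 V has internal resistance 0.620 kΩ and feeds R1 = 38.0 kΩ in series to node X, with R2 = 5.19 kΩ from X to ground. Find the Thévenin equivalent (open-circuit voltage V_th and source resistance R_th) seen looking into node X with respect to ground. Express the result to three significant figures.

V_th ≈ 2.44 V, R_th ≈ 4.58 kΩ

R1' = 0.620 + 38.0 = 38.62 kΩ (source resistance + R1).
Open-circuit (no load on X): V_th = V_supply · R2/(R1' + R2) = 20.6 × 5.19/(38.62 + 5.19) = 2.440 V.
Looking into X with the source shorted: R_th = R1'·R2/(R1'+R2) = 38.62 × 5.19/43.81 = 4.575 kΩ.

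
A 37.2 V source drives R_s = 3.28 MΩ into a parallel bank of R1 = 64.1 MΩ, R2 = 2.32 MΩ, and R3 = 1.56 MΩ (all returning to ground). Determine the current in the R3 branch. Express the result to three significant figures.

I ≈ 5.22 µA

Equivalent of the parallel group: R_p = 0.9194 MΩ.
Node voltage V_A = V_supply · R_p/(R_s + R_p) = 37.2 × 0.2189 = 8.144 V.
I(R3) = V_A / R3 = 8.144/1.56 = 5.221 µA.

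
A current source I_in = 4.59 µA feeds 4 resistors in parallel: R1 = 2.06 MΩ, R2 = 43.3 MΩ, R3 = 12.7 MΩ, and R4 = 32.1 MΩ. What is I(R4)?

Total conductance ΣG = 1/2.06 + 1/43.3 + 1/12.7 + 1/32.1 = 0.6184 (units of 1/MΩ).
Current divider: I(R4) = I_in · G_k/ΣG = 4.59 × (0.03115/0.6184) = 4.59 × 0.05037 = 0.2312 µA.

I ≈ 0.231 µA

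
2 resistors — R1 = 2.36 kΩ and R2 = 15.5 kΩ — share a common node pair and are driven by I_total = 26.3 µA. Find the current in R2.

With just two branches, the current splits inversely with resistance.
I(R2) = 26.3 × 2.36/(2.36 + 15.5) = 26.3 × 0.1321 = 3.475 µA.

I ≈ 3.48 µA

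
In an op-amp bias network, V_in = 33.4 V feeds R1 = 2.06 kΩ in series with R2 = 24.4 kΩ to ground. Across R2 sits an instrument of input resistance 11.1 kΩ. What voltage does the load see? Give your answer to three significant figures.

V_out ≈ 26.3 V

R2 ‖ R_L = (24.4 × 11.1)/(24.4 + 11.1) = 7.629 kΩ.
Voltage divider with the loaded lower leg: V_out = 33.4 × 7.629/(2.06 + 7.629) = 33.4 × 0.7874 = 26.30 V.
(Unloaded it would be 30.8 V; the load pulls it down.)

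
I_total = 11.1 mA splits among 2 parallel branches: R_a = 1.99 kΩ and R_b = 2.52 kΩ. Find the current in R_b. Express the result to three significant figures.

I ≈ 4.90 mA

With just two branches, the current splits inversely with resistance.
I(R_b) = 11.1 × 1.99/(1.99 + 2.52) = 11.1 × 0.4412 = 4.898 mA.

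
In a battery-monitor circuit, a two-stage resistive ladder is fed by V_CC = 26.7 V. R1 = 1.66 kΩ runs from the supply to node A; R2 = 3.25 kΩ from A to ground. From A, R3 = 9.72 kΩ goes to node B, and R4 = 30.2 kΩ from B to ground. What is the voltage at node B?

V_B ≈ 13.0 V

The second stage (R3 + R4 = 39.92 kΩ) loads node A in parallel with R2.
Effective lower resistance at A: R2 ‖ 39.92 = 3.005 kΩ.
V_A = 26.7 × 3.005/(1.66 + 3.005) = 17.20 V.
Stage 2 is unloaded, so V_B = V_A · R4/(R3+R4) = 17.20 × 30.2/39.92 = 13.01 V.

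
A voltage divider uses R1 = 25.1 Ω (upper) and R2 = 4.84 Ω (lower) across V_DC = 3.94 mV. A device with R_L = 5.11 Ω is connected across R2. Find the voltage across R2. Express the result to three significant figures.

V_out ≈ 0.355 mV

First combine the lower leg with the load: R2 ‖ R_L = 2.486 Ω.
Voltage divider with the loaded lower leg: V_out = 3.94 × 2.486/(25.1 + 2.486) = 3.94 × 0.09011 = 0.3550 mV.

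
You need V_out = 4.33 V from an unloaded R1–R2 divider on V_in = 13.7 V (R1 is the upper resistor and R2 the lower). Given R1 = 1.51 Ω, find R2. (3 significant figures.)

R2 ≈ 0.698 Ω

Required fraction k = V_out/V_in = 0.3161.
Rearranging, R2 = R1·k/(1−k) = 1.51 × 0.4621 = 0.6978 Ω.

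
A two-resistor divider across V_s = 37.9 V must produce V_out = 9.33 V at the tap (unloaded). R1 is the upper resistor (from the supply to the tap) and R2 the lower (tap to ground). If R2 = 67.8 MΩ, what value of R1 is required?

The divider ratio is R2/(R1+R2) = 9.33/37.9 = 0.2462.
R1 = R2·(1/k − 1) = 67.8 × 3.062 = 207.6 MΩ.

R1 ≈ 208 MΩ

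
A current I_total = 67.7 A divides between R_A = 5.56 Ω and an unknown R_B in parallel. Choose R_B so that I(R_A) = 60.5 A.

R_B ≈ 46.7 Ω

In a two-way split, I_A/I_total = R_B/(R_A + R_B).
60.5/67.7 = R_B/(R_A + R_B) → R_B = R_A · (0.8936)/(1 − 0.8936) = 5.56 × 8.403 = 46.72 Ω.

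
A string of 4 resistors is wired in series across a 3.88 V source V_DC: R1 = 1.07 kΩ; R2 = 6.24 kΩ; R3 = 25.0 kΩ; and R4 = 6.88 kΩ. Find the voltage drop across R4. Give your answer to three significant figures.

V ≈ 0.681 V

Series total: ΣR = 1.07 + 6.24 + 25.0 + 6.88 = 39.19 kΩ.
V = V_DC · R/ΣR = 3.88 × 0.1756 = 0.6812 V.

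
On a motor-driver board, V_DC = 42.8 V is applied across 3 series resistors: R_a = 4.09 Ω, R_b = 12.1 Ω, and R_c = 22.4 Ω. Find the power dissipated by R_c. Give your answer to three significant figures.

Series current I = V_DC/ΣR = 42.8/38.59 = 1.109 A.
V(R_c) = I·R = 24.84 V; P = V·I = 24.84 × 1.109 = 27.55 W.

P ≈ 27.6 W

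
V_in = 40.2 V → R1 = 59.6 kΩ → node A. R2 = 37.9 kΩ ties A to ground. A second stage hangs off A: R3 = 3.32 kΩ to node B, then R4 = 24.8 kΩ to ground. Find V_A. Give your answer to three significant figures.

The second stage (R3 + R4 = 28.12 kΩ) loads node A in parallel with R2.
R2 ‖ (R3+R4) = 16.14 kΩ.
V_A = 40.2 × 16.14/(59.6 + 16.14) = 8.568 V.

V_A ≈ 8.57 V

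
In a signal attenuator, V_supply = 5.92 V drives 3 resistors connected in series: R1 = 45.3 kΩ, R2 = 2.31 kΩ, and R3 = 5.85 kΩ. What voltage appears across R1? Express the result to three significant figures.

Series total: ΣR = 45.3 + 2.31 + 5.85 = 53.46 kΩ.
Voltage divider: V = V_supply · (45.30 / 53.46) = 5.92 × 0.8474 = 5.016 V.

V ≈ 5.02 V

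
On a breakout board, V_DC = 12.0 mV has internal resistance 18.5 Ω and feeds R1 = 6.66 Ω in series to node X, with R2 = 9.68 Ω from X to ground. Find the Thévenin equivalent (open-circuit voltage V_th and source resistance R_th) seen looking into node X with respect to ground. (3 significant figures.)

R1' = 18.5 + 6.66 = 25.16 Ω (source resistance + R1).
Open-circuit (no load on X): V_th = V_DC · R2/(R1' + R2) = 12.0 × 9.68/(25.16 + 9.68) = 3.334 mV.
With V_DC suppressed (replaced by a short), R_th = R1' ‖ R2 = (25.16 × 9.68)/(25.16 + 9.68) = 6.990 Ω.

V_th ≈ 3.33 mV, R_th ≈ 6.99 Ω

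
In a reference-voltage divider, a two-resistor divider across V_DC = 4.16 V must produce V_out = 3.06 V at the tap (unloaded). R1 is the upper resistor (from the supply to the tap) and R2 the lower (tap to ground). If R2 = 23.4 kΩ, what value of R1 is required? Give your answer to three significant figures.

Required fraction k = V_out/V_DC = 0.7356.
Rearranging, R1 = R2·(1−k)/k = 23.4 × 0.3595 = 8.412 kΩ.

R1 ≈ 8.41 kΩ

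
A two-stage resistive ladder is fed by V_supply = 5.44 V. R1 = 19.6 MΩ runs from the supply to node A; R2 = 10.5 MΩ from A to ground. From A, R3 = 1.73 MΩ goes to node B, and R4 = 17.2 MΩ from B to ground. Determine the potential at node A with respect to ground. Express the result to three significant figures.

V_A ≈ 1.39 V

Looking into the second stage from A: R3 + R4 = 18.93 MΩ appears in parallel with R2.
R2 ‖ (R3+R4) = 6.754 MΩ.
So V_A = 5.44 × 0.2563 = 1.394 V.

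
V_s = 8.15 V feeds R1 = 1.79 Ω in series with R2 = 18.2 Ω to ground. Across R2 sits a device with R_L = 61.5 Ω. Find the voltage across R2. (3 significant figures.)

R2 ‖ R_L = (18.2 × 61.5)/(18.2 + 61.5) = 14.04 Ω.
Voltage divider with the loaded lower leg: V_out = 8.15 × 14.04/(1.79 + 14.04) = 8.15 × 0.8870 = 7.229 V.

V_out ≈ 7.23 V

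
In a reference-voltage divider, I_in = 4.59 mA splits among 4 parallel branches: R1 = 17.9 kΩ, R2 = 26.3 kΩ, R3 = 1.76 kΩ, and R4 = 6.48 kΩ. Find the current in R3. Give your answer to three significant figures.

ΣG = 1/17.9 + 1/26.3 + 1/1.76 + 1/6.48 = 0.8164.
By the current-divider rule, I = I_in · G_k/ΣG = 4.59 × 0.6960 = 3.194 mA.

I ≈ 3.19 mA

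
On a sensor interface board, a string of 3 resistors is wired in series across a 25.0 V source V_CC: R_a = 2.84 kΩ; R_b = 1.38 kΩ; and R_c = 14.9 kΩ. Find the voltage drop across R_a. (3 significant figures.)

ΣR = 2.84 + 1.38 + 14.9 = 19.12 kΩ.
Voltage divider: V = V_CC · (2.840 / 19.12) = 25.0 × 0.1485 = 3.713 V.

V ≈ 3.71 V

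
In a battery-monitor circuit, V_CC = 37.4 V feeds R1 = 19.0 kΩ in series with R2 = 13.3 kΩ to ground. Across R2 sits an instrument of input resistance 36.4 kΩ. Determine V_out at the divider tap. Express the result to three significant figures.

V_out ≈ 12.7 V

The load sits in parallel with R2, giving an effective lower resistance R2' = R2·R_L/(R2+R_L) = 9.741 kΩ.
Now apply the divider: V_out = 37.4 × 0.3389 = 12.68 V.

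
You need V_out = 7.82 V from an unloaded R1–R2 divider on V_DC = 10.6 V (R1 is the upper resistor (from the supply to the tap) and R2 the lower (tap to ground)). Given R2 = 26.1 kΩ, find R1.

Required fraction k = V_out/V_DC = 0.7377.
So R1 = R2 · (V_DC/V_out − 1) = 26.1 × (10.6/7.82 − 1) = 26.1 × 0.3555 = 9.279 kΩ.

R1 ≈ 9.28 kΩ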